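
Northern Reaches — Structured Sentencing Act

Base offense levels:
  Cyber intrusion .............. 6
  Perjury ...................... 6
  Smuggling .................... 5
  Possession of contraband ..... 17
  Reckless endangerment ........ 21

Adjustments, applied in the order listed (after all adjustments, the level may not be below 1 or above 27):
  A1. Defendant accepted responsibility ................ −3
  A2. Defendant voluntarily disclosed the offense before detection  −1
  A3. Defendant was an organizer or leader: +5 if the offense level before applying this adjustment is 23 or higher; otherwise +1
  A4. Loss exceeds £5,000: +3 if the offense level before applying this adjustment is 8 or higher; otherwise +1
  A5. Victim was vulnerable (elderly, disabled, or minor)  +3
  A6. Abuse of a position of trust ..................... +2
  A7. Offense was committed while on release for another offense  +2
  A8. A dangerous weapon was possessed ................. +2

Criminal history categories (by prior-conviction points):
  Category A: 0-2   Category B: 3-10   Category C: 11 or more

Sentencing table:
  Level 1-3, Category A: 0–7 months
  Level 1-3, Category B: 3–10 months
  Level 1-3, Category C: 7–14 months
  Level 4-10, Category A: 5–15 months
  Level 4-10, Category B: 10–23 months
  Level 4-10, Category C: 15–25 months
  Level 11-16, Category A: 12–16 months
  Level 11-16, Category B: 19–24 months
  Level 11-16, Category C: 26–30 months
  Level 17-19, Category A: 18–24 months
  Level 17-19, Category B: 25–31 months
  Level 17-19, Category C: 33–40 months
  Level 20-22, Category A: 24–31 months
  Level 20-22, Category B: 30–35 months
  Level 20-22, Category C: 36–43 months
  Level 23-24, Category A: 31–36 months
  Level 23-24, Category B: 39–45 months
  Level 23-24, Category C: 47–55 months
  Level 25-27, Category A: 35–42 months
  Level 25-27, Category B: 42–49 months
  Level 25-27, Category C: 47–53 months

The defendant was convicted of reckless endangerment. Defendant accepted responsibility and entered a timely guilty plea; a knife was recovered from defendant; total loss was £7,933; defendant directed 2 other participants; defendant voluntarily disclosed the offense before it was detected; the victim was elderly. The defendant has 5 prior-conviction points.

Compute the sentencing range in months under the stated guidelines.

42-49 months

Base offense level for reckless endangerment: 21.
A1 applies: 21 − 3 = 18.
A2 applies: 18 − 1 = 17.
A3 applies (level before this adjustment is 17 < 23, so +1): 17 + 1 = 18.
A4 applies (level before this adjustment is 18 ≥ 8, so +3): 18 + 3 = 21.
A5 applies: 21 + 3 = 24.
A7 does not apply.
A8 applies: 24 + 2 = 26.
Final offense level: 26.
Criminal history: 5 prior points → Category B (3-10).
Level 26 falls in the 25-27 band.
Grid: Level 25-27 × Category B = 42-49 months.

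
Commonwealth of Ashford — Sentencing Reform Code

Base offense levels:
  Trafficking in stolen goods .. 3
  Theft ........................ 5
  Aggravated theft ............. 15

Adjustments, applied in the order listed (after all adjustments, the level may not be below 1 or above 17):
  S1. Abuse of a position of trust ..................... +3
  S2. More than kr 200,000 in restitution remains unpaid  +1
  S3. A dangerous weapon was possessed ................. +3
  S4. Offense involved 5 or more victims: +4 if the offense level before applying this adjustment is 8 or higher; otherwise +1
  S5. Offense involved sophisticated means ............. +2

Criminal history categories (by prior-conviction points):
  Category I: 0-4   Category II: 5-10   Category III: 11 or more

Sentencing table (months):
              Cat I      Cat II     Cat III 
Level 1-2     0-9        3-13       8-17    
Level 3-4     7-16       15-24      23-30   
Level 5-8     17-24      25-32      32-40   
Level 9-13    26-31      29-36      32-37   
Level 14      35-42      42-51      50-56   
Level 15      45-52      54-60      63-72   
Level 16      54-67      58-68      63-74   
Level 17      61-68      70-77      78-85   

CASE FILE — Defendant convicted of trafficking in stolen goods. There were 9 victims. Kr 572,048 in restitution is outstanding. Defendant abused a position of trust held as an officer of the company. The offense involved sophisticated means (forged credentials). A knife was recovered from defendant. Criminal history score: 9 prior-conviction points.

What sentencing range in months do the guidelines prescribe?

58-68 months

Base offense level for trafficking in stolen goods: 3.
S1 applies: 3 + 3 = 6.
S2 applies: 6 + 1 = 7.
S3 applies: 7 + 3 = 10.
S4 applies (level before this adjustment is 10 ≥ 8, so +4): 10 + 4 = 14.
S5 applies: 14 + 2 = 16.
Final offense level: 16.
Criminal history: 9 prior points → Category II (5-10).
Level 16 falls in the 16 band.
Grid: Level 16 × Category II = 58-68 months.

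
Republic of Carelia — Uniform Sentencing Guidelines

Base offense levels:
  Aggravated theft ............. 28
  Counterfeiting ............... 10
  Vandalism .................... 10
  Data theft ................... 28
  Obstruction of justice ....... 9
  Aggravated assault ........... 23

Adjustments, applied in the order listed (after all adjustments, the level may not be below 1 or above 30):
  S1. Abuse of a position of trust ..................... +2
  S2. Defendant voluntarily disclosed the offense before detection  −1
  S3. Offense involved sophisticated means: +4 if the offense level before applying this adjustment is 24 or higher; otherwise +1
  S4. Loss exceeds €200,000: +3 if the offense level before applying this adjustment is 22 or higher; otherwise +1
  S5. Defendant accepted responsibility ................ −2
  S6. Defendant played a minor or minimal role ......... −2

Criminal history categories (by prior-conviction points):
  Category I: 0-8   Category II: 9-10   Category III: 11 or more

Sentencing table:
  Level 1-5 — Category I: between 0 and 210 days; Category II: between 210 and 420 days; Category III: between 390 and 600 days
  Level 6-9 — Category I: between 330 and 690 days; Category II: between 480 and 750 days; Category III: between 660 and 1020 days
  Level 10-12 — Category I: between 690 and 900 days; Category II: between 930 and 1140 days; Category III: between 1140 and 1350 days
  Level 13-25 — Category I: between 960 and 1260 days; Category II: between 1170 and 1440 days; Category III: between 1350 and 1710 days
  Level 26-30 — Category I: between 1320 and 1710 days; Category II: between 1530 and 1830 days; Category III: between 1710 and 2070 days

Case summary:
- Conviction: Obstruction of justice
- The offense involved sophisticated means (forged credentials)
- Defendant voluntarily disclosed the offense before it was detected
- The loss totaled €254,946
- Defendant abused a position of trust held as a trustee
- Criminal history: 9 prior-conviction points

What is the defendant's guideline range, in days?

930-1140 days

Base offense level for obstruction of justice: 9.
S1 applies: 9 + 2 = 11.
S2 applies: 11 − 1 = 10.
S3 applies (level before this adjustment is 10 < 24, so +1): 10 + 1 = 11.
S4 applies (level before this adjustment is 11 < 22, so +1): 11 + 1 = 12.
S5 does not apply.
S6 does not apply.
Final offense level: 12.
Criminal history: 9 prior points → Category II (9-10).
Level 12 falls in the 10-12 band.
Grid: Level 10-12 × Category II = 930-1140 days.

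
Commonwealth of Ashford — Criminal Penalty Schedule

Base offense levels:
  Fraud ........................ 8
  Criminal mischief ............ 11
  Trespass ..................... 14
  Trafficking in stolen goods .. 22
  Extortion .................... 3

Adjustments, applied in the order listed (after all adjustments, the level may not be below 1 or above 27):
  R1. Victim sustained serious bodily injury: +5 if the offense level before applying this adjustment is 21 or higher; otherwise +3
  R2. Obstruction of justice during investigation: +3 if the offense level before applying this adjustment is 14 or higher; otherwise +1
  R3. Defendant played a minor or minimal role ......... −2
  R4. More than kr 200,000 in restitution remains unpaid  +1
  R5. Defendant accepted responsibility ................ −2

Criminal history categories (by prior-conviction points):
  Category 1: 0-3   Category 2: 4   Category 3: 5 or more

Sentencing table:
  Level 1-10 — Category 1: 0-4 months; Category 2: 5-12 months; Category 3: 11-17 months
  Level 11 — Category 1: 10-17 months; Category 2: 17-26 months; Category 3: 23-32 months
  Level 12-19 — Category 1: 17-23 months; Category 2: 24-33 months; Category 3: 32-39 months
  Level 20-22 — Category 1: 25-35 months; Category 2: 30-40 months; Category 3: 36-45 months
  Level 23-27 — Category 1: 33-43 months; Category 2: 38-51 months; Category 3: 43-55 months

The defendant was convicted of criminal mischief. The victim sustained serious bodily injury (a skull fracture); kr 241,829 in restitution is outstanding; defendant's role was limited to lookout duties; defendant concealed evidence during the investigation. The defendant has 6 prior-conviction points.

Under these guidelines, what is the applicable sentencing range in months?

32-39 months

Base offense level for criminal mischief: 11.
R1 applies (level before this adjustment is 11 < 21, so +3): 11 + 3 = 14.
R2 applies (level before this adjustment is 14 ≥ 14, so +3): 14 + 3 = 17.
R3 applies: 17 − 2 = 15.
R4 applies: 15 + 1 = 16.
Final offense level: 16.
Criminal history: 6 prior points → Category 3 (5+).
Level 16 falls in the 12-19 band.
Grid: Level 12-19 × Category 3 = 32-39 months.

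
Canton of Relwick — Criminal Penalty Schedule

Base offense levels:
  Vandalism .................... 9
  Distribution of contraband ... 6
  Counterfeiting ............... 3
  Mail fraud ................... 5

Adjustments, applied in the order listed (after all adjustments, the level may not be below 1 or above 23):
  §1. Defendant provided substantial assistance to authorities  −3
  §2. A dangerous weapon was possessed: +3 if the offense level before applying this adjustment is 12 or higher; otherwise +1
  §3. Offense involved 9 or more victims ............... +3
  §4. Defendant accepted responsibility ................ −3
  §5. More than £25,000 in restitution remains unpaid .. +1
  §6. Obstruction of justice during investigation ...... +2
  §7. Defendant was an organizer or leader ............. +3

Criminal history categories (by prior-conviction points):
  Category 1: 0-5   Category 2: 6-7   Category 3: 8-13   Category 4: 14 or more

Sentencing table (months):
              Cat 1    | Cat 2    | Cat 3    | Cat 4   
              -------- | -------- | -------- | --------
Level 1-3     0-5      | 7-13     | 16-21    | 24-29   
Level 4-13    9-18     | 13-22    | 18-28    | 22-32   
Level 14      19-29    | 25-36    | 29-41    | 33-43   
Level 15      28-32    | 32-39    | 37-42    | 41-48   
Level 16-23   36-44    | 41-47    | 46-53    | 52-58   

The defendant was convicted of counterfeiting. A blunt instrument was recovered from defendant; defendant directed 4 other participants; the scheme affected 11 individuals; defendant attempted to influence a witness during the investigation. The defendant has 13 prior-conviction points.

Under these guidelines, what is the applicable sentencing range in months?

18-28 months

Base offense level for counterfeiting: 3.
§1 does not apply.
§2 applies (level before this adjustment is 3 < 12, so +1): 3 + 1 = 4.
§3 applies: 4 + 3 = 7.
§5 does not apply.
§6 applies: 7 + 2 = 9.
§7 applies: 9 + 3 = 12.
Final offense level: 12.
Criminal history: 13 prior points → Category 3 (8-13).
Level 12 falls in the 4-13 band.
Grid: Level 4-13 × Category 3 = 18-28 months.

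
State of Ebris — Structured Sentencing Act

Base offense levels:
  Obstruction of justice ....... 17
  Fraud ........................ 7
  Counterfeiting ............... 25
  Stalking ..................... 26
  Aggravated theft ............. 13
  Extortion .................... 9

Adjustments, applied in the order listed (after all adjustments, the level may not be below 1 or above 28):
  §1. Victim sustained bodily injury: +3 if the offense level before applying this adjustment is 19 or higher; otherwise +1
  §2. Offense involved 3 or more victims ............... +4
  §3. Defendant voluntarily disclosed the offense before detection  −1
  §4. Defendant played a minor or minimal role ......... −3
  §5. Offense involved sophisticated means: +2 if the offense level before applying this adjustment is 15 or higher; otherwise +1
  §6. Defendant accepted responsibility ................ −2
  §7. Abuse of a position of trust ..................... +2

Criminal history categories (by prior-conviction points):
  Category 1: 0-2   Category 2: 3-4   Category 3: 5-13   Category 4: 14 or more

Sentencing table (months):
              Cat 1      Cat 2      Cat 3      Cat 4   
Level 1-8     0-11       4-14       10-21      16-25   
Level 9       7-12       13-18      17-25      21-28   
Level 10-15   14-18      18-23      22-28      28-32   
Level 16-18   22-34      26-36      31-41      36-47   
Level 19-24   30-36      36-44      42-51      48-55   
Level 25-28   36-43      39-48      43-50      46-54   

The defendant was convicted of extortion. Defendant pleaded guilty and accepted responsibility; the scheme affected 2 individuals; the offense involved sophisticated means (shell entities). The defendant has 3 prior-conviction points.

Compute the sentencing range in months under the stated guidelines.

Base offense level for extortion: 9.
§2 does not apply.
§5 applies (level before this adjustment is 9 < 15, so +1): 9 + 1 = 10.
§6 applies: 10 − 2 = 8.
Final offense level: 8.
Criminal history: 3 prior points → Category 2 (3-4).
Level 8 falls in the 1-8 band.
Grid: Level 1-8 × Category 2 = 4-14 months.

4-14 months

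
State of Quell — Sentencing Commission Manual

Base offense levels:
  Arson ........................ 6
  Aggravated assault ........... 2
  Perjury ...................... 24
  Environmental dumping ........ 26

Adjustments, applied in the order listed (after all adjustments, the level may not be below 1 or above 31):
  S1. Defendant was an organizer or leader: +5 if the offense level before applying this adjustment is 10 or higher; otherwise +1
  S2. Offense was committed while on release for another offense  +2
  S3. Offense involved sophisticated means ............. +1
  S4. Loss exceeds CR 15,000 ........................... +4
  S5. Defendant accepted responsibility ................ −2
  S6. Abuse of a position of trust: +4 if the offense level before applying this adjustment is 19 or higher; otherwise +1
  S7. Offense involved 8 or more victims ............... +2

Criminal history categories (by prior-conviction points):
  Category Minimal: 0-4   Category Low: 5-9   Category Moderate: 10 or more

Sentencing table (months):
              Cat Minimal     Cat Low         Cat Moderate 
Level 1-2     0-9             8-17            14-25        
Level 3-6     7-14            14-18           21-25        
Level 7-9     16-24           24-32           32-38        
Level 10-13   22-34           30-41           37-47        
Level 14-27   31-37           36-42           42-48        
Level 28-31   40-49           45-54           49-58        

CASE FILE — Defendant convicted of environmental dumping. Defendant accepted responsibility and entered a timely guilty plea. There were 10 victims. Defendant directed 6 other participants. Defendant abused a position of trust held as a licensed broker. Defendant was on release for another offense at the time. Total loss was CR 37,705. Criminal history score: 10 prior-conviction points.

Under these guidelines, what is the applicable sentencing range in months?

Base offense level for environmental dumping: 26.
S1 applies (level before this adjustment is 26 ≥ 10, so +5): 26 + 5 = 31.
S2 applies: 31 + 2 = 33.
S4 applies: 33 + 4 = 37.
S5 applies: 37 − 2 = 35.
S6 applies (level before this adjustment is 35 ≥ 19, so +4): 35 + 4 = 39.
S7 applies: 39 + 2 = 41.
Level 41 exceeds the maximum of 31; capped at 31.
Final offense level: 31.
Criminal history: 10 prior points → Category Moderate (10+).
Level 31 falls in the 28-31 band.
Grid: Level 28-31 × Category Moderate = 49-58 months.

49-58 months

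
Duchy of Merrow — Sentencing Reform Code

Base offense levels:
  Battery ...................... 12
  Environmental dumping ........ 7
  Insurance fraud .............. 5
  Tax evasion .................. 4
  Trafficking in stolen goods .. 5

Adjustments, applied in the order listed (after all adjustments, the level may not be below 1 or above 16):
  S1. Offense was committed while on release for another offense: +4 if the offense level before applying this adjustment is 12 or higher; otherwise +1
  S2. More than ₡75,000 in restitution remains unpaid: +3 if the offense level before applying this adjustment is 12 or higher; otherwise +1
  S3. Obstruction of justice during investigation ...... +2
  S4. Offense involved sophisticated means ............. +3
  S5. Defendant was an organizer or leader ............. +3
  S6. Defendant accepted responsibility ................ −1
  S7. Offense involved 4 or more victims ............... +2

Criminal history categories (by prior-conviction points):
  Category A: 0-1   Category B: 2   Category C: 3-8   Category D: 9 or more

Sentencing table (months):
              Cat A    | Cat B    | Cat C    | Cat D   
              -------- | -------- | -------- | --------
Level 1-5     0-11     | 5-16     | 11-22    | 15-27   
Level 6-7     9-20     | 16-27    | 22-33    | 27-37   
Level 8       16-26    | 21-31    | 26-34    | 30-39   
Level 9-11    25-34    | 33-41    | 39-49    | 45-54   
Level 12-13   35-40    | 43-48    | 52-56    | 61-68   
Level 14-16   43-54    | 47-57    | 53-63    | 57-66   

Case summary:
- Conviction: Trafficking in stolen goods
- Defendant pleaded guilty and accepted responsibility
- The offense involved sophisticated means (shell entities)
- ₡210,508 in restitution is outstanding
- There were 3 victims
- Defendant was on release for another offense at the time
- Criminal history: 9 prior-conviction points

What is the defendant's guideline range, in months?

Base offense level for trafficking in stolen goods: 5.
S1 applies (level before this adjustment is 5 < 12, so +1): 5 + 1 = 6.
S2 applies (level before this adjustment is 6 < 12, so +1): 6 + 1 = 7.
S4 applies: 7 + 3 = 10.
S6 applies: 10 − 1 = 9.
Final offense level: 9.
Criminal history: 9 prior points → Category D (9+).
Level 9 falls in the 9-11 band.
Grid: Level 9-11 × Category D = 45-54 months.

45-54 months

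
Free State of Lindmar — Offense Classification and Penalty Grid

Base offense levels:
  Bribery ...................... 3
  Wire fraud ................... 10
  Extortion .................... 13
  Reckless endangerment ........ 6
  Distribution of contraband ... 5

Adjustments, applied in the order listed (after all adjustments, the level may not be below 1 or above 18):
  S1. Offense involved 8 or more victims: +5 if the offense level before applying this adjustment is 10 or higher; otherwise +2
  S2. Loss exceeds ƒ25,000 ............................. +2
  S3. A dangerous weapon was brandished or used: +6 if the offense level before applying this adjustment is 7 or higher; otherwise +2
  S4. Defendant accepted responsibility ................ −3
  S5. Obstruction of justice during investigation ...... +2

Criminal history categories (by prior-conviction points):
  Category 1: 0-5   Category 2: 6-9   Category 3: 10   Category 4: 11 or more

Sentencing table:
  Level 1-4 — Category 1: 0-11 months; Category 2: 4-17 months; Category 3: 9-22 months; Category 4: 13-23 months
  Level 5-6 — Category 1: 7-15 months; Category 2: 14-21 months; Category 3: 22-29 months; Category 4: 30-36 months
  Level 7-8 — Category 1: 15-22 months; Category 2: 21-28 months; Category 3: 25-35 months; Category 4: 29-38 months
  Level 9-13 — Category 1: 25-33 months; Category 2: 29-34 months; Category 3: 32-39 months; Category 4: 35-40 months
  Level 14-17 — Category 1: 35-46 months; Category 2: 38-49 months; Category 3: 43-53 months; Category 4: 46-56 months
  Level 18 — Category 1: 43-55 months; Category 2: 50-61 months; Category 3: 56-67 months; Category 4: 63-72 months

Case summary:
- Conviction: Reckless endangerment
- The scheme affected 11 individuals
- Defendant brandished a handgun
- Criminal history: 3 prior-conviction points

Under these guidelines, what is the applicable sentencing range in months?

35-46 months

Base offense level for reckless endangerment: 6.
S1 applies (level before this adjustment is 6 < 10, so +2): 6 + 2 = 8.
S3 applies (level before this adjustment is 8 ≥ 7, so +6): 8 + 6 = 14.
S4 does not apply.
S5 does not apply.
Final offense level: 14.
Criminal history: 3 prior points → Category 1 (0-5).
Level 14 falls in the 14-17 band.
Grid: Level 14-17 × Category 1 = 35-46 months.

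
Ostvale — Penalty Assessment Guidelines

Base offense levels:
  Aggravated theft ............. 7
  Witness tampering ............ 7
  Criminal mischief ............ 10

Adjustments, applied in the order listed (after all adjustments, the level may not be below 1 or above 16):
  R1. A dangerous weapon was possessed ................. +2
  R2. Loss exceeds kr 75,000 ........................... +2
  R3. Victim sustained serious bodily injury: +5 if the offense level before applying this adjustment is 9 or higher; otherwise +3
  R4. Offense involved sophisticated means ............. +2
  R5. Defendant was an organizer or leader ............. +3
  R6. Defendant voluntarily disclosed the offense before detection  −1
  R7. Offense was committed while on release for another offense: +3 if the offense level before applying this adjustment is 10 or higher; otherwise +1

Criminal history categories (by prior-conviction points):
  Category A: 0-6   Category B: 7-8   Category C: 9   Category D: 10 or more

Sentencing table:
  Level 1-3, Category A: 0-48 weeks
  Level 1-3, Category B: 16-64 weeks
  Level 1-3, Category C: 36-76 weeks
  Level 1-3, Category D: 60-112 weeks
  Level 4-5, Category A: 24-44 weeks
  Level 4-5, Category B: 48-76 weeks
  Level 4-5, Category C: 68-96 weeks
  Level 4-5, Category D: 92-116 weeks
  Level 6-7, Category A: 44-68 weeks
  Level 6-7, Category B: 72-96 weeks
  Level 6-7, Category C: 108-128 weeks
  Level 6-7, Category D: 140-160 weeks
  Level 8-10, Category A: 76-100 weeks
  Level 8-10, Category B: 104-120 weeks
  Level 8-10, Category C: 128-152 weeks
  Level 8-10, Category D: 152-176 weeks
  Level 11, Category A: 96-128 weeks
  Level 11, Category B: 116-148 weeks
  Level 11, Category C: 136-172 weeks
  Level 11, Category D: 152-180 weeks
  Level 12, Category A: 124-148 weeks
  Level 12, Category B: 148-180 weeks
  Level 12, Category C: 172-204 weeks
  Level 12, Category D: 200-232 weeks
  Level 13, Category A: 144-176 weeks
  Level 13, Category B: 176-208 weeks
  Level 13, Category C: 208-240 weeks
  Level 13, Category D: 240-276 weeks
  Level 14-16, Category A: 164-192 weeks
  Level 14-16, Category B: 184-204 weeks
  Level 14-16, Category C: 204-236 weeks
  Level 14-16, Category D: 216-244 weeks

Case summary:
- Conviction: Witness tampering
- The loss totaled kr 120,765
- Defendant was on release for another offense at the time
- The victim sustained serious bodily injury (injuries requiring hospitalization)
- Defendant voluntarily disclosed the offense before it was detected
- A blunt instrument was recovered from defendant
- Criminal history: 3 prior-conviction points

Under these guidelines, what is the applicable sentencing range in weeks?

Base offense level for witness tampering: 7.
R1 applies: 7 + 2 = 9.
R2 applies: 9 + 2 = 11.
R3 applies (level before this adjustment is 11 ≥ 9, so +5): 11 + 5 = 16.
R5 does not apply.
R6 applies: 16 − 1 = 15.
R7 applies (level before this adjustment is 15 ≥ 10, so +3): 15 + 3 = 18.
Level 18 exceeds the maximum of 16; capped at 16.
Final offense level: 16.
Criminal history: 3 prior points → Category A (0-6).
Level 16 falls in the 14-16 band.
Grid: Level 14-16 × Category A = 164-192 weeks.

164-192 weeks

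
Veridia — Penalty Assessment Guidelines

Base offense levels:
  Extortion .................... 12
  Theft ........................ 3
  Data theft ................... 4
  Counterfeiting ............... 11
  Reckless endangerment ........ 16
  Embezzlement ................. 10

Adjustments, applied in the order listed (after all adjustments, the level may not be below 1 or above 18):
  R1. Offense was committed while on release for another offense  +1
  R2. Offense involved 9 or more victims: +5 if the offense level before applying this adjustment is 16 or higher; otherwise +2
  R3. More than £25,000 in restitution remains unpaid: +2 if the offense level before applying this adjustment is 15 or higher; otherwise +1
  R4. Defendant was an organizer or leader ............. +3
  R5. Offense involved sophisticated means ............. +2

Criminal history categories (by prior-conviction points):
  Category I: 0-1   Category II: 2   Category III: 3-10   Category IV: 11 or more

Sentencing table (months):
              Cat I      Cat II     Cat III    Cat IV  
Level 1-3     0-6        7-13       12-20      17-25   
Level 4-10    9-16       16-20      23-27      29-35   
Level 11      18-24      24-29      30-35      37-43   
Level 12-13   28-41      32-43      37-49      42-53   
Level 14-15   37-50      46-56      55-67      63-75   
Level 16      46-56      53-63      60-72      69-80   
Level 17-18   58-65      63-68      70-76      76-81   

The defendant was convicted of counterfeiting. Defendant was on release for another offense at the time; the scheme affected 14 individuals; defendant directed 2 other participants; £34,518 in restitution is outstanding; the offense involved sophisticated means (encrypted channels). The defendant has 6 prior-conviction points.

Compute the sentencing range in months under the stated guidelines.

70-76 months

Base offense level for counterfeiting: 11.
R1 applies: 11 + 1 = 12.
R2 applies (level before this adjustment is 12 < 16, so +2): 12 + 2 = 14.
R3 applies (level before this adjustment is 14 < 15, so +1): 14 + 1 = 15.
R4 applies: 15 + 3 = 18.
R5 applies: 18 + 2 = 20.
Level 20 exceeds the maximum of 18; capped at 18.
Final offense level: 18.
Criminal history: 6 prior points → Category III (3-10).
Level 18 falls in the 17-18 band.
Grid: Level 17-18 × Category III = 70-76 months.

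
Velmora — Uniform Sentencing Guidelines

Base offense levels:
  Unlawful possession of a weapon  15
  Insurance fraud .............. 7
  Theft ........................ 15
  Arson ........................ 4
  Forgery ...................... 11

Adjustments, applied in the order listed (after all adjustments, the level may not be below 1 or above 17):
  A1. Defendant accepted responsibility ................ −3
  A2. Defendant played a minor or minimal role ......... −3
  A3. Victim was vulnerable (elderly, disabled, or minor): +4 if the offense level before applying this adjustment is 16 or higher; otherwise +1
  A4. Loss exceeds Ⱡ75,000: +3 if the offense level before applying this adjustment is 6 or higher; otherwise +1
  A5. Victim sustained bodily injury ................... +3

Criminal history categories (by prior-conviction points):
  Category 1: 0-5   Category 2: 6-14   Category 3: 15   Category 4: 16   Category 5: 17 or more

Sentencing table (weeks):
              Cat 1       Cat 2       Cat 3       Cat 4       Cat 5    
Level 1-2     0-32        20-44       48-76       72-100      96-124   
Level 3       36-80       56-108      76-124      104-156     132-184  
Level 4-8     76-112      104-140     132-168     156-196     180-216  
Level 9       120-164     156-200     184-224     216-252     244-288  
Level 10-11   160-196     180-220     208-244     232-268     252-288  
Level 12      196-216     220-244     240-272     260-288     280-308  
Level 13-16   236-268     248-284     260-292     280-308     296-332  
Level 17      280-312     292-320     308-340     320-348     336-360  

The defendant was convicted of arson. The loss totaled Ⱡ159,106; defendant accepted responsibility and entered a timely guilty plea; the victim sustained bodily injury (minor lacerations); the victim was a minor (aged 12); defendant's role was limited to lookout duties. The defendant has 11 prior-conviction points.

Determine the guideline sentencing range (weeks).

Base offense level for arson: 4.
A1 applies: 4 − 3 = 1.
A2 applies: 1 − 3 = -2.
A3 applies (level before this adjustment is -2 < 16, so +1): -2 + 1 = -1.
A4 applies (level before this adjustment is -1 < 6, so +1): -1 + 1 = 0.
A5 applies: 0 + 3 = 3.
Final offense level: 3.
Criminal history: 11 prior points → Category 2 (6-14).
Level 3 falls in the 3 band.
Grid: Level 3 × Category 2 = 56-108 weeks.

56-108 weeks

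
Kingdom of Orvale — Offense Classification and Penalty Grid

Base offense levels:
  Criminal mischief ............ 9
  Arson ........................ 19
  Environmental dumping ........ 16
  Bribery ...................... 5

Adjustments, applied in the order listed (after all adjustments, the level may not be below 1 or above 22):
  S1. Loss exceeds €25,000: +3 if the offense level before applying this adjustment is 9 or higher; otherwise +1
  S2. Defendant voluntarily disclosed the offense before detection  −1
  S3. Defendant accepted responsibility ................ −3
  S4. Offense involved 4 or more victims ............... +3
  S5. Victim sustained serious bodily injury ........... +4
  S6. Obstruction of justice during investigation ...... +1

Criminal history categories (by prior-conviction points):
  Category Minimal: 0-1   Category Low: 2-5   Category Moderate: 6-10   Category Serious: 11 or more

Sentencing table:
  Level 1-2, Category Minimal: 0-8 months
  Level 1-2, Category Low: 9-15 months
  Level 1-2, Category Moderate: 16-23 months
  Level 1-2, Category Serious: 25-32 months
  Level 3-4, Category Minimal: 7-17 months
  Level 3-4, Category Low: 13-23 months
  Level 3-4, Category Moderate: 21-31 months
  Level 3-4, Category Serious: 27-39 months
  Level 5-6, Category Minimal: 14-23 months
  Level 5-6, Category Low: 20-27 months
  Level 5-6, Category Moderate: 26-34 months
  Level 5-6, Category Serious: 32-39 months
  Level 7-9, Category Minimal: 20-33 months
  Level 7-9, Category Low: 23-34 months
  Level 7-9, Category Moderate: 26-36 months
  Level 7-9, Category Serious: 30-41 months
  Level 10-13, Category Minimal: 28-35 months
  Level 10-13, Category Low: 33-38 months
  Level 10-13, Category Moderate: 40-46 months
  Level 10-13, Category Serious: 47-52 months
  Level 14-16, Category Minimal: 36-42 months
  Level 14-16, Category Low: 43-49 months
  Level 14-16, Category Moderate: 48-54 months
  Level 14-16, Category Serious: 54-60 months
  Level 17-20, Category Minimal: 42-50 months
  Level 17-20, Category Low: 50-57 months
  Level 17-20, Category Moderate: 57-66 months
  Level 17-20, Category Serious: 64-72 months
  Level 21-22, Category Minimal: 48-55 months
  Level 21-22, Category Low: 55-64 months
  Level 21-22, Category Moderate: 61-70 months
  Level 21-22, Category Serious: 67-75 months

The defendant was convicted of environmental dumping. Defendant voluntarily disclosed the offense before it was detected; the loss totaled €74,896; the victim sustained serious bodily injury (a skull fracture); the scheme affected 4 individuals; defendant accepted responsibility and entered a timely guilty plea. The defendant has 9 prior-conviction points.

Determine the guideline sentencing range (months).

61-70 months

Base offense level for environmental dumping: 16.
S1 applies (level before this adjustment is 16 ≥ 9, so +3): 16 + 3 = 19.
S2 applies: 19 − 1 = 18.
S3 applies: 18 − 3 = 15.
S4 applies: 15 + 3 = 18.
S5 applies: 18 + 4 = 22.
Final offense level: 22.
Criminal history: 9 prior points → Category Moderate (6-10).
Level 22 falls in the 21-22 band.
Grid: Level 21-22 × Category Moderate = 61-70 months.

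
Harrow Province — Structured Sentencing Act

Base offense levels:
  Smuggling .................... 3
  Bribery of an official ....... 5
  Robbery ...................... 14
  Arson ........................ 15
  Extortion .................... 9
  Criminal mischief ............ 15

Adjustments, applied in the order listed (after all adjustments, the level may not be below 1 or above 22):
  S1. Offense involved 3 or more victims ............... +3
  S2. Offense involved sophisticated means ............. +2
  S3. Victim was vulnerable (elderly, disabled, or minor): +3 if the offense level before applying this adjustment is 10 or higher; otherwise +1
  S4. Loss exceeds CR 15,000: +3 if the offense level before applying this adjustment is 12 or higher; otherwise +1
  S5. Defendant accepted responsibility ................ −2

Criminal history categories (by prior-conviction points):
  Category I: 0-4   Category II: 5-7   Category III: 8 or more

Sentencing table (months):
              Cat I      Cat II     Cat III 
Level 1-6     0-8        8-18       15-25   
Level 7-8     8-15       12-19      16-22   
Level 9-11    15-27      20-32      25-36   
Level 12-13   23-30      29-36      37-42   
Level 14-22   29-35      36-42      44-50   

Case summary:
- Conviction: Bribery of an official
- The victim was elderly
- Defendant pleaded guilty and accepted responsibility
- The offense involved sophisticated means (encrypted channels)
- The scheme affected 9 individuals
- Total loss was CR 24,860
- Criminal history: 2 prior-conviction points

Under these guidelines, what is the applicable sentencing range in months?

29-35 months

Base offense level for bribery of an official: 5.
S1 applies: 5 + 3 = 8.
S2 applies: 8 + 2 = 10.
S3 applies (level before this adjustment is 10 ≥ 10, so +3): 10 + 3 = 13.
S4 applies (level before this adjustment is 13 ≥ 12, so +3): 13 + 3 = 16.
S5 applies: 16 − 2 = 14.
Final offense level: 14.
Criminal history: 2 prior points → Category I (0-4).
Level 14 falls in the 14-22 band.
Grid: Level 14-22 × Category I = 29-35 months.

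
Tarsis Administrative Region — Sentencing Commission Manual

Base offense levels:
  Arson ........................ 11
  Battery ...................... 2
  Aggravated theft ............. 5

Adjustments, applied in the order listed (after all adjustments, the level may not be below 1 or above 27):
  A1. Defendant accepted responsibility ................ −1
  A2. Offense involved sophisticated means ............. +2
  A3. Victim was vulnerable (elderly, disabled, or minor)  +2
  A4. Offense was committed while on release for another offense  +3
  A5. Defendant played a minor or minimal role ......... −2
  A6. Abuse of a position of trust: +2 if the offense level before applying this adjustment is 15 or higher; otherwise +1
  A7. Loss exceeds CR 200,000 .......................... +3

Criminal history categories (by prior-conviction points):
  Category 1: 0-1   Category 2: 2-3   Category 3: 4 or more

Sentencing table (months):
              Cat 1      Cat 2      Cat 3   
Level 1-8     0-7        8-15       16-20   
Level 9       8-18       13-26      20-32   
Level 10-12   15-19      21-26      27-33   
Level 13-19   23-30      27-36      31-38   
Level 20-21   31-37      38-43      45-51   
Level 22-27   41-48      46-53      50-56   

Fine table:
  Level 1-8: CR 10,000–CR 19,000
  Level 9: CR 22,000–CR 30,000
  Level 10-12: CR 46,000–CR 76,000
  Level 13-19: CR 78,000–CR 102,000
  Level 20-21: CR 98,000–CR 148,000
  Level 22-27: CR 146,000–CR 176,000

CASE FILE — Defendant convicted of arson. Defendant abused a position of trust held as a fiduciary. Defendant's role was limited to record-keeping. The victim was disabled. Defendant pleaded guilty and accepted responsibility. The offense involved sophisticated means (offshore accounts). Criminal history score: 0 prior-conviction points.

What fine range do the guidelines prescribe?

CR 78,000–CR 102,000

Base offense level for arson: 11.
A1 applies: 11 − 1 = 10.
A2 applies: 10 + 2 = 12.
A3 applies: 12 + 2 = 14.
A5 applies: 14 − 2 = 12.
A6 applies (level before this adjustment is 12 < 15, so +1): 12 + 1 = 13.
A7 does not apply.
Final offense level: 13.
Level 13 falls in the 13-19 band.
Fine table: Level 13-19 → CR 78,000–CR 102,000.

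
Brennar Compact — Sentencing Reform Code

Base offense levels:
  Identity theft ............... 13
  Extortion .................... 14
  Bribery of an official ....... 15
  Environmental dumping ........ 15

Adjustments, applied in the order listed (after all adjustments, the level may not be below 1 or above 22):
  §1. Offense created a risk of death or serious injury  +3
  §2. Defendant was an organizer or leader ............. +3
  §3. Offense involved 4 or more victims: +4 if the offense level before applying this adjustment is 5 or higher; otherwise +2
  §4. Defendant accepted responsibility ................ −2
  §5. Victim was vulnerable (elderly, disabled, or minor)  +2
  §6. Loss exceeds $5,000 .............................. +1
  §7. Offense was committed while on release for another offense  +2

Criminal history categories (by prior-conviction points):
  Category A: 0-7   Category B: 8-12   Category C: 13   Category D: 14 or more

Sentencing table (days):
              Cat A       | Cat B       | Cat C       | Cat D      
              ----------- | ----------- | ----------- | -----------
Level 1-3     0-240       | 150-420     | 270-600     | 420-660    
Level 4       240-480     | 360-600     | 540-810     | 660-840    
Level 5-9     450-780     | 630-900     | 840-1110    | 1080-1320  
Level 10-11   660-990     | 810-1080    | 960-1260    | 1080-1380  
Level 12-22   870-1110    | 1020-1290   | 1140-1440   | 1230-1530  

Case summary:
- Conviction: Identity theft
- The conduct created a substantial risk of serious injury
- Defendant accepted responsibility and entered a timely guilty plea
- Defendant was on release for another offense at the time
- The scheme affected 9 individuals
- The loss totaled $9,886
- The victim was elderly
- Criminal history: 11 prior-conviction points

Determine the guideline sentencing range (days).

1020-1290 days

Base offense level for identity theft: 13.
§1 applies: 13 + 3 = 16.
§2 does not apply.
§3 applies (level before this adjustment is 16 ≥ 5, so +4): 16 + 4 = 20.
§4 applies: 20 − 2 = 18.
§5 applies: 18 + 2 = 20.
§6 applies: 20 + 1 = 21.
§7 applies: 21 + 2 = 23.
Level 23 exceeds the maximum of 22; capped at 22.
Final offense level: 22.
Criminal history: 11 prior points → Category B (8-12).
Level 22 falls in the 12-22 band.
Grid: Level 12-22 × Category B = 1020-1290 days.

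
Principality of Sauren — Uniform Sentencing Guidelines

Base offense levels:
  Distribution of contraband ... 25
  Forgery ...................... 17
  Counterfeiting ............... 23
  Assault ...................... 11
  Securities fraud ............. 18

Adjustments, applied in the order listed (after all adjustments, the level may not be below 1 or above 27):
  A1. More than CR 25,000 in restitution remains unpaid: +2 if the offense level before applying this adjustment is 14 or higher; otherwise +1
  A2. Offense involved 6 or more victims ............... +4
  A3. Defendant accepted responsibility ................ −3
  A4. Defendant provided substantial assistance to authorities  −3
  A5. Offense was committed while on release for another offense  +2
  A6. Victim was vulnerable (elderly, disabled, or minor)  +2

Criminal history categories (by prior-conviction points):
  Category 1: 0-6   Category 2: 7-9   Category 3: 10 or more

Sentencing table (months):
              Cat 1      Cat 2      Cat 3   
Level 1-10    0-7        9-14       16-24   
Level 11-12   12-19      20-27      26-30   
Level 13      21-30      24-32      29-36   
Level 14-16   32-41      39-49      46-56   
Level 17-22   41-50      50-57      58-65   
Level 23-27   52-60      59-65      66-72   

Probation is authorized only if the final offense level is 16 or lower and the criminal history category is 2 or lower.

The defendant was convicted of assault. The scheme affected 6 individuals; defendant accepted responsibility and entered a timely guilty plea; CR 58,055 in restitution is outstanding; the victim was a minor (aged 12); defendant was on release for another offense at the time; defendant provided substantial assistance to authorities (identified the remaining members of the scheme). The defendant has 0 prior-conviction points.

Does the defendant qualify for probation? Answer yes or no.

Yes

Base offense level for assault: 11.
A1 applies (level before this adjustment is 11 < 14, so +1): 11 + 1 = 12.
A2 applies: 12 + 4 = 16.
A3 applies: 16 − 3 = 13.
A4 applies: 13 − 3 = 10.
A5 applies: 10 + 2 = 12.
A6 applies: 12 + 2 = 14.
Final offense level: 14.
Criminal history: 0 prior points → Category 1 (0-6).
Level 14 falls in the 14-16 band.
Grid: Level 14-16 × Category 1 = 32-41 months.
Probation check: level 14 ≤ 16 and category 1 ≤ 2 → eligible.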